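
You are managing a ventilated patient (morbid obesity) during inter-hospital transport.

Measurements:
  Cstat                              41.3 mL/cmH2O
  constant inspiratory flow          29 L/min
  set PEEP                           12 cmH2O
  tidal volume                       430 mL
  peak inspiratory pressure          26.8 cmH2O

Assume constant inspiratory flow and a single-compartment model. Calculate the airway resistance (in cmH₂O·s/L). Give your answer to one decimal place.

9.1

Flow: 29 L/min ÷ 60 = 0.4833 L/s.
Equation of motion (constant flow): PIP = Vt/C + R·V̇ + PEEP.
R·V̇ = PIP − Vt/C − PEEP = 26.8 − 430/41.3 − 12 = 26.8 − 10.412 − 12 = 4.388 cmH2O.
R = 4.388 / 0.4833 = 9.079 cmH2O·s/L.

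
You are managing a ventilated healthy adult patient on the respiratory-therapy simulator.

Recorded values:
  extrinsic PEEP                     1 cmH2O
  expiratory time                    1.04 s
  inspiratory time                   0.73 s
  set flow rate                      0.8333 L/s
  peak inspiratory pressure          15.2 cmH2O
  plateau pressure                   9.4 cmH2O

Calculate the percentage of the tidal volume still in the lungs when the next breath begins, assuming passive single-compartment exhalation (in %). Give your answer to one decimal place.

Vt = flow × Ti = 0.8333 L/s × 0.73 s × 1000 mL/L = 608.31 mL.
R = (PIP − Pplat)/V̇ = (15.2 − 9.4) / 0.8333 = 5.8/0.8333 = 6.96 cmH2O·s/L.
C = Vt/(Pplat − PEEP) = 608.31 / (9.4 − 1) = 608.31/8.4 = 72.418 mL/cmH2O.
τ = R × C = 6.96 × 0.07242 L/cmH2O = 0.504 s.
Fraction remaining at end-expiration = e^(−Te/τ) = e^(−1.04/0.504) = 0.127 → 12.7%.

12.7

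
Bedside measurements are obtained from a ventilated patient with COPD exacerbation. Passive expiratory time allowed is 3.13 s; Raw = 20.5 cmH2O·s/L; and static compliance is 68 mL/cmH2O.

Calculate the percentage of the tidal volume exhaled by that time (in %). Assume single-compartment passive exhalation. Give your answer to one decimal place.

τ = R × C = 20.5 × 68 mL/cmH2O = 20.5 × 0.068 L/cmH2O = 1.394 s.
Passive exhalation: V(t)/V₀ = e^(−t/τ) = e^(−3.13/1.394) = 0.1059.
Fraction exhaled = 1 − 0.1059 = 0.8941 → 89.41%.

89.4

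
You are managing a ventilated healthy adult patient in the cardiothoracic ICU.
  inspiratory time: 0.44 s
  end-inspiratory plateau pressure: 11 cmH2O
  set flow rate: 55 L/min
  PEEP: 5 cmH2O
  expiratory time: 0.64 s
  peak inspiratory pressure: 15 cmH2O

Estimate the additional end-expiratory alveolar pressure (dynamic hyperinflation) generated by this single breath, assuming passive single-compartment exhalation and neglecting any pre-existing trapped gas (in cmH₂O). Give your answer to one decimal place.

0.7

Flow: 55 L/min ÷ 60 = 0.9167 L/s.
Vt = flow × Ti = 0.9167 L/s × 0.44 s × 1000 mL/L = 403.35 mL.
R = (PIP − Pplat)/V̇ = (15 − 11) / 0.9167 = 4.0/0.9167 = 4.363 cmH2O·s/L.
C = Vt/(Pplat − PEEP) = 403.35 / (11 − 5) = 403.35/6.0 = 67.225 mL/cmH2O.
τ = R × C = 4.363 × 0.06723 L/cmH2O = 0.2933 s.
Fraction remaining = e^(−Te/τ) = e^(−0.64/0.2933) = 0.1128; trapped volume = 403.35 × 0.1128 = 45.498 mL.
Additional alveolar pressure from trapping ≈ V_trapped / C = 45.498 / 67.225 = 0.6768 cmH2O.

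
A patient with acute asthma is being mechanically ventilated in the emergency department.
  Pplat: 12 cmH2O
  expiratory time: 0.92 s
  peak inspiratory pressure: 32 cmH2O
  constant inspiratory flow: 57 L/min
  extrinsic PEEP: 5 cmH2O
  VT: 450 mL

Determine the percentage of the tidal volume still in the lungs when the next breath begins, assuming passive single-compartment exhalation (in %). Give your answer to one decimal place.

Flow: 57 L/min ÷ 60 = 0.95 L/s.
R = (PIP − Pplat)/V̇ = (32 − 12) / 0.95 = 20.0/0.95 = 21.053 cmH2O·s/L.
C = Vt/(Pplat − PEEP) = 450.0 / (12 − 5) = 450.0/7.0 = 64.286 mL/cmH2O.
τ = R × C = 21.053 × 0.06429 L/cmH2O = 1.353 s.
Fraction remaining at end-expiration = e^(−Te/τ) = e^(−0.92/1.353) = 0.5066 → 50.66%.

50.7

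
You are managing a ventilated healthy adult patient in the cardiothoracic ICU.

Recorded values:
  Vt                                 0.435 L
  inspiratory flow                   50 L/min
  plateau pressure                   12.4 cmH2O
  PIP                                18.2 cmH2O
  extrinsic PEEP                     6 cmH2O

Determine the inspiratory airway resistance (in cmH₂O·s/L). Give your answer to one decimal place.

7.0

Flow: 50 L/min ÷ 60 = 0.8333 L/s.
Raw = (PIP − Pplat) / flow = (18.2 − 12.4) / 0.8333 = 5.8 / 0.8333 = 6.96 cmH2O·s/L.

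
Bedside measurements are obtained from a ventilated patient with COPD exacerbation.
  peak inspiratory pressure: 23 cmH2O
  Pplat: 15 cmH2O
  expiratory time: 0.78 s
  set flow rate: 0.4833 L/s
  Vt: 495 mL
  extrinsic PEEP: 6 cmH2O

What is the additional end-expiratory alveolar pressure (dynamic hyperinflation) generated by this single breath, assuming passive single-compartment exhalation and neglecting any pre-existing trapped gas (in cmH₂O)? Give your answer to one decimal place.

R = (PIP − Pplat)/V̇ = (23 − 15) / 0.4833 = 8.0/0.4833 = 16.553 cmH2O·s/L.
C = Vt/(Pplat − PEEP) = 495.0 / (15 − 6) = 495.0/9.0 = 55.0 mL/cmH2O.
τ = R × C = 16.553 × 0.055 L/cmH2O = 0.9104 s.
Fraction remaining = e^(−Te/τ) = e^(−0.78/0.9104) = 0.4245; trapped volume = 495.0 × 0.4245 = 210.13 mL.
Additional alveolar pressure from trapping ≈ V_trapped / C = 210.13 / 55.0 = 3.821 cmH2O.

3.8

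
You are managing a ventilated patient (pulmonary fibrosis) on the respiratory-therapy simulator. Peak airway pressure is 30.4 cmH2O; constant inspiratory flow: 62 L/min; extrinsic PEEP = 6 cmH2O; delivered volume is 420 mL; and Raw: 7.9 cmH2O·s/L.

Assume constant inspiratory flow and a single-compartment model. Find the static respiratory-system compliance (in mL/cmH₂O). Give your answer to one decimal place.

Flow: 62 L/min ÷ 60 = 1.0333 L/s.
Equation of motion (constant flow): PIP = Vt/C + R·V̇ + PEEP.
Vt/C = PIP − R·V̇ − PEEP = 30.4 − 7.9×1.0333 − 6 = 30.4 − 8.163 − 6 = 16.237 cmH2O.
C = Vt / 16.237 = 420 / 16.237 = 25.867 mL/cmH2O.

25.9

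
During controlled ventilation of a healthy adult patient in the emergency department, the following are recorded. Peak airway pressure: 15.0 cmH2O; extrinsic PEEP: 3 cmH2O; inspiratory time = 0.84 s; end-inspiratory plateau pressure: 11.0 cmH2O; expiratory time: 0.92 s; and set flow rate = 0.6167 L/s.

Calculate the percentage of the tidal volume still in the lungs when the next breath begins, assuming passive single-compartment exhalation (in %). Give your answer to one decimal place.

Vt = flow × Ti = 0.6167 L/s × 0.84 s × 1000 mL/L = 518.03 mL.
R = (PIP − Pplat)/V̇ = (15.0 − 11.0) / 0.6167 = 4.0/0.6167 = 6.486 cmH2O·s/L.
C = Vt/(Pplat − PEEP) = 518.03 / (11.0 − 3) = 518.03/8.0 = 64.754 mL/cmH2O.
τ = R × C = 6.486 × 0.06475 L/cmH2O = 0.42 s.
Fraction remaining at end-expiration = e^(−Te/τ) = e^(−0.92/0.42) = 0.1119 → 11.19%.

11.2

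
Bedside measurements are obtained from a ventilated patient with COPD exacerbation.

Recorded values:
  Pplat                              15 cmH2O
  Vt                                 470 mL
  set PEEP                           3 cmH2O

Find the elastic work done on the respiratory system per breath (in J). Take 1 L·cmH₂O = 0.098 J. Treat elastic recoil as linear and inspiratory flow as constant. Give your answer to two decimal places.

0.28

Elastic work ≈ ½ × (Pplat − PEEP) × Vt = 0.5 × (15 − 3) × 0.470 L = 0.5 × 12.0 × 0.470 = 2.82 L·cmH2O.
× 0.098 J/(L·cmH2O) → 0.2764 J.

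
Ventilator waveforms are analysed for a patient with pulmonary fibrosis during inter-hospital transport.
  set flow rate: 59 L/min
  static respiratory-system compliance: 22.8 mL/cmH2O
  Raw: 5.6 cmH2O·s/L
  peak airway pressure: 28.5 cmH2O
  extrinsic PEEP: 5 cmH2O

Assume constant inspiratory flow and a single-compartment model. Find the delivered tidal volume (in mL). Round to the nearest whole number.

410

Flow: 59 L/min ÷ 60 = 0.9833 L/s.
Equation of motion (constant flow): PIP = Vt/C + R·V̇ + PEEP.
Vt/C = PIP − R·V̇ − PEEP = 28.5 − 5.506 − 5 = 17.994 cmH2O.
Vt = C × 17.994 = 22.8 × 17.994 = 410.26 mL.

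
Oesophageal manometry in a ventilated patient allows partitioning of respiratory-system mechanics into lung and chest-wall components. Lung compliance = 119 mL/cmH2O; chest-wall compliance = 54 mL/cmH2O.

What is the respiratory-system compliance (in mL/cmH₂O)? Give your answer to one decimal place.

Lung and chest wall are elastances in series: 1/Crs = 1/CL + 1/Ccw.
1/Crs = 1/119 + 1/54 = 0.02692.
Crs = 37.147 mL/cmH2O.

37.1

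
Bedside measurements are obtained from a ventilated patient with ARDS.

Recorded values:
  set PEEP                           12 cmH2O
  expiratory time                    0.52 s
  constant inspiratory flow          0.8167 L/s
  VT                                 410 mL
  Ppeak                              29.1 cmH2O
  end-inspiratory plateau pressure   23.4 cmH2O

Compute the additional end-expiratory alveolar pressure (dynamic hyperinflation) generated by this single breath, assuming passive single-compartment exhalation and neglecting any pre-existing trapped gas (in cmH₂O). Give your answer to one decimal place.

1.4

R = (PIP − Pplat)/V̇ = (29.1 − 23.4) / 0.8167 = 5.7/0.8167 = 6.979 cmH2O·s/L.
C = Vt/(Pplat − PEEP) = 410.0 / (23.4 − 12) = 410.0/11.4 = 35.965 mL/cmH2O.
τ = R × C = 6.979 × 0.03597 L/cmH2O = 0.251 s.
Fraction remaining = e^(−Te/τ) = e^(−0.52/0.251) = 0.126; trapped volume = 410.0 × 0.126 = 51.66 mL.
Additional alveolar pressure from trapping ≈ V_trapped / C = 51.66 / 35.965 = 1.436 cmH2O.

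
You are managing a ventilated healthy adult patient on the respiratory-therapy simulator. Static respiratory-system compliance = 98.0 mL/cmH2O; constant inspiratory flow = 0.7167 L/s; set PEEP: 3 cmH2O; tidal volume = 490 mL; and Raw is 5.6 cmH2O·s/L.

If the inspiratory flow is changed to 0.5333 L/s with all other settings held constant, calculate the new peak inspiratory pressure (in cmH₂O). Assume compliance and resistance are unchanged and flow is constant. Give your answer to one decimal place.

PIP = Vt/C + R·V̇ + PEEP (constant-flow equation of motion).
Only the resistive term changes: ΔPIP = R × ΔV̇ = 5.6 × (0.5333 − 0.7167) = 5.6 × -0.1834 = -1.027 cmH2O.
Original PIP = 490/98.0 + 5.6×0.7167 + 3 = 12.014 cmH2O; new PIP = 12.014 + (-1.027) = 10.987 cmH2O.

11.0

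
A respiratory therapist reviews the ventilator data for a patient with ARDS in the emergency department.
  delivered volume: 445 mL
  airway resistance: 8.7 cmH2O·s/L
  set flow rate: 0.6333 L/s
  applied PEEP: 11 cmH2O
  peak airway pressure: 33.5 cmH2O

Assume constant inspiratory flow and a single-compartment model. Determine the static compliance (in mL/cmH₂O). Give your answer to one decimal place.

26.2

Equation of motion (constant flow): PIP = Vt/C + R·V̇ + PEEP.
Vt/C = PIP − R·V̇ − PEEP = 33.5 − 8.7×0.6333 − 11 = 33.5 − 5.51 − 11 = 16.99 cmH2O.
C = Vt / 16.99 = 445 / 16.99 = 26.192 mL/cmH2O.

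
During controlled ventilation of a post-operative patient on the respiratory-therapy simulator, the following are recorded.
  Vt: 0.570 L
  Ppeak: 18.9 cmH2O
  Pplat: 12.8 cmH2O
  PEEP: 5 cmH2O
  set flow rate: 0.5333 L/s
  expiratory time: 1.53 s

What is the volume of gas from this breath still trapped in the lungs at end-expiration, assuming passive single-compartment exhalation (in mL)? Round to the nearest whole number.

R = (PIP − Pplat)/V̇ = (18.9 − 12.8) / 0.5333 = 6.1/0.5333 = 11.438 cmH2O·s/L.
C = Vt/(Pplat − PEEP) = 570.0 / (12.8 − 5) = 570.0/7.8 = 73.077 mL/cmH2O.
τ = R × C = 11.438 × 0.07308 L/cmH2O = 0.8359 s.
Fraction remaining = e^(−Te/τ) = e^(−1.53/0.8359) = 0.1604.
Trapped volume = 570.0 × 0.1604 = 91.428 mL.

91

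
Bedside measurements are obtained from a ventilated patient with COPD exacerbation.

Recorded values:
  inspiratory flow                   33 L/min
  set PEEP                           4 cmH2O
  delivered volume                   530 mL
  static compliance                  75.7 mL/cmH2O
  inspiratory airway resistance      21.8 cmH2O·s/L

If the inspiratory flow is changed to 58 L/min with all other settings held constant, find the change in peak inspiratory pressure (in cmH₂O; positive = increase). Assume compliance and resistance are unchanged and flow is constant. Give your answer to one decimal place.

Flow: 33 L/min ÷ 60 = 0.55 L/s.
New flow: 58 L/min ÷ 60 = 0.9667 L/s.
PIP = Vt/C + R·V̇ + PEEP (constant-flow equation of motion).
Only the resistive term changes: ΔPIP = R × ΔV̇ = 21.8 × (0.9667 − 0.55) = 21.8 × 0.4167 = 9.084 cmH2O.

9.1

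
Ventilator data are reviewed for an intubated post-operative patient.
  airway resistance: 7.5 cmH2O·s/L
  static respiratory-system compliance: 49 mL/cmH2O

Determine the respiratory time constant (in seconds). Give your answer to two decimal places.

τ = R × C = 7.5 × 49 mL/cmH2O = 7.5 × 0.049 L/cmH2O = 0.3675 s.

0.37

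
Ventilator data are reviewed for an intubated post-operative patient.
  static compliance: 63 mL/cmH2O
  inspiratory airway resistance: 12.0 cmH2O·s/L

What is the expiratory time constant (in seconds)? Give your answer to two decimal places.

0.76

τ = R × C = 12.0 × 63 mL/cmH2O = 12.0 × 0.063 L/cmH2O = 0.756 s.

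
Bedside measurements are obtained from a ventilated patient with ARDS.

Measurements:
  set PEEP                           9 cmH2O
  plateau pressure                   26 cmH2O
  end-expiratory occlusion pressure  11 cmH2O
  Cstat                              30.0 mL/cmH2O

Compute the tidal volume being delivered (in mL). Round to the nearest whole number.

450

End-expiratory occlusion gives total PEEP = 11 cmH2O (intrinsic PEEP = 11 − 9 = 2). Use total PEEP for the elastic gradient.
Vt = Cstat × (Pplat − PEEPtotal) = 30.0 × (26 − 11) = 30.0 × 15.0 = 450.0 mL.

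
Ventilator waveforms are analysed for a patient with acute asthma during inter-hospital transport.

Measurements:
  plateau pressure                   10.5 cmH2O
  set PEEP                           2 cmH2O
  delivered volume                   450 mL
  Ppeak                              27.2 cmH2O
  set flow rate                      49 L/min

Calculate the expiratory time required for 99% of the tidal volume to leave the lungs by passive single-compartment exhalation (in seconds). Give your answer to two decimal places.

Flow: 49 L/min ÷ 60 = 0.8167 L/s.
R = (PIP − Pplat)/V̇ = (27.2 − 10.5) / 0.8167 = 16.7/0.8167 = 20.448 cmH2O·s/L.
C = Vt/(Pplat − PEEP) = 450.0 / (10.5 − 2) = 450.0/8.5 = 52.941 mL/cmH2O.
τ = R × C = 20.448 × 0.05294 L/cmH2O = 1.083 s.
t = −τ·ln(1 − 0.99) = −1.083·ln(0.01) = 4.987 s.

4.99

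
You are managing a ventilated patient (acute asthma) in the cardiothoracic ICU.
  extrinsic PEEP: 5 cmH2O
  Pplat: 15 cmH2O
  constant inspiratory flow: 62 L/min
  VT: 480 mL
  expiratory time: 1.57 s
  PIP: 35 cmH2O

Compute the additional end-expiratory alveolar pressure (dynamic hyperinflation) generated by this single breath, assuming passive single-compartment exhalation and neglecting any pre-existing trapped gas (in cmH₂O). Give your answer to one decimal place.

1.8

Flow: 62 L/min ÷ 60 = 1.0333 L/s.
R = (PIP − Pplat)/V̇ = (35 − 15) / 1.0333 = 20.0/1.0333 = 19.355 cmH2O·s/L.
C = Vt/(Pplat − PEEP) = 480.0 / (15 − 5) = 480.0/10.0 = 48.0 mL/cmH2O.
τ = R × C = 19.355 × 0.048 L/cmH2O = 0.929 s.
Fraction remaining = e^(−Te/τ) = e^(−1.57/0.929) = 0.1845; trapped volume = 480.0 × 0.1845 = 88.56 mL.
Additional alveolar pressure from trapping ≈ V_trapped / C = 88.56 / 48.0 = 1.845 cmH2O.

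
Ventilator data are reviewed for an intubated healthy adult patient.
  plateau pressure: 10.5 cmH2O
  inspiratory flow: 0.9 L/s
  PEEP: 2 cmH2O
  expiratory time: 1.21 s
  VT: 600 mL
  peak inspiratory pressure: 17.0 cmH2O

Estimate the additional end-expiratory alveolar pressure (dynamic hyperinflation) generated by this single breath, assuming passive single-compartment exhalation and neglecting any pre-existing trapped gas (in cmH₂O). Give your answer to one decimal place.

0.8

R = (PIP − Pplat)/V̇ = (17.0 − 10.5) / 0.9 = 6.5/0.9 = 7.222 cmH2O·s/L.
C = Vt/(Pplat − PEEP) = 600.0 / (10.5 − 2) = 600.0/8.5 = 70.588 mL/cmH2O.
τ = R × C = 7.222 × 0.07059 L/cmH2O = 0.5098 s.
Fraction remaining = e^(−Te/τ) = e^(−1.21/0.5098) = 0.09316; trapped volume = 600.0 × 0.09316 = 55.896 mL.
Additional alveolar pressure from trapping ≈ V_trapped / C = 55.896 / 70.588 = 0.7919 cmH2O.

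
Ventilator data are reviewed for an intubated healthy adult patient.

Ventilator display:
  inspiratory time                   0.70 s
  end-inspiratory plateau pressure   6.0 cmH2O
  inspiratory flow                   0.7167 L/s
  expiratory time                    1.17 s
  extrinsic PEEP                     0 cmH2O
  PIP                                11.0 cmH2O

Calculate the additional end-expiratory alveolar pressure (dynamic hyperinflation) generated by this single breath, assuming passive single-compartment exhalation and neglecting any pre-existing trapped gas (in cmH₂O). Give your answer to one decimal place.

0.8

Vt = flow × Ti = 0.7167 L/s × 0.70 s × 1000 mL/L = 501.69 mL.
R = (PIP − Pplat)/V̇ = (11.0 − 6.0) / 0.7167 = 5.0/0.7167 = 6.976 cmH2O·s/L.
C = Vt/(Pplat − PEEP) = 501.69 / (6.0 − 0) = 501.69/6.0 = 83.615 mL/cmH2O.
τ = R × C = 6.976 × 0.08362 L/cmH2O = 0.5833 s.
Fraction remaining = e^(−Te/τ) = e^(−1.17/0.5833) = 0.1345; trapped volume = 501.69 × 0.1345 = 67.477 mL.
Additional alveolar pressure from trapping ≈ V_trapped / C = 67.477 / 83.615 = 0.807 cmH2O.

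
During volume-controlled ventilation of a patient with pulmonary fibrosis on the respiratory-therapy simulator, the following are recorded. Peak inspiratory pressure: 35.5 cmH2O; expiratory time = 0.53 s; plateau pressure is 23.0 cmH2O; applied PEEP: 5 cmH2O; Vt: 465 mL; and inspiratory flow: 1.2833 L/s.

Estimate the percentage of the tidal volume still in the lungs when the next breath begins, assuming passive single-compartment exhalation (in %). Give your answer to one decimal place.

12.2

R = (PIP − Pplat)/V̇ = (35.5 − 23.0) / 1.2833 = 12.5/1.2833 = 9.741 cmH2O·s/L.
C = Vt/(Pplat − PEEP) = 465.0 / (23.0 − 5) = 465.0/18.0 = 25.833 mL/cmH2O.
τ = R × C = 9.741 × 0.02583 L/cmH2O = 0.2516 s.
Fraction remaining at end-expiration = e^(−Te/τ) = e^(−0.53/0.2516) = 0.1217 → 12.17%.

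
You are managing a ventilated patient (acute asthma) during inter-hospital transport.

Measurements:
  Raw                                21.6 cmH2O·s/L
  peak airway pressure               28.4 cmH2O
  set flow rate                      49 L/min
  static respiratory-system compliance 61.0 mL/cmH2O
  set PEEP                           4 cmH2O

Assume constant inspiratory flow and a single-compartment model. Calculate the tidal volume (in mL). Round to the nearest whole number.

412

Flow: 49 L/min ÷ 60 = 0.8167 L/s.
Equation of motion (constant flow): PIP = Vt/C + R·V̇ + PEEP.
Vt/C = PIP − R·V̇ − PEEP = 28.4 − 17.641 − 4 = 6.759 cmH2O.
Vt = C × 6.759 = 61.0 × 6.759 = 412.3 mL.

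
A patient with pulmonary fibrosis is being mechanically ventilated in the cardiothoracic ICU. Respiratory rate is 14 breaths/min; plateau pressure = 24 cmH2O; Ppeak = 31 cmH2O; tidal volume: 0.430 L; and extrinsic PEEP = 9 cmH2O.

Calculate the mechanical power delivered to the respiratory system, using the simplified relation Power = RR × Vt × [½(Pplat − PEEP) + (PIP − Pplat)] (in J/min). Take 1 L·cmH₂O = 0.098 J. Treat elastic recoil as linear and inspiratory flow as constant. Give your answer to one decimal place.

8.6

Per-breath work = Vt × [½(Pplat−PEEP) + (PIP−Pplat)] = 0.430 × [0.5×15.0 + 7.0] = 0.430 × 14.5 = 6.235 L·cmH2O.
Power = 14 × 6.235 = 87.29 L·cmH2O/min.
× 0.098 J/(L·cmH2O) → 8.554 J/min.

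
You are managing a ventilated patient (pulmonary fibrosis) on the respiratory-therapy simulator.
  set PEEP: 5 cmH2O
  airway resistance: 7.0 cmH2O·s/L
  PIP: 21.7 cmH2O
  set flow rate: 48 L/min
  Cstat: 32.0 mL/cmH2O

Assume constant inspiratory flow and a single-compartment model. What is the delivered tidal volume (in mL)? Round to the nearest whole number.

355

Flow: 48 L/min ÷ 60 = 0.8 L/s.
Equation of motion (constant flow): PIP = Vt/C + R·V̇ + PEEP.
Vt/C = PIP − R·V̇ − PEEP = 21.7 − 5.6 − 5 = 11.1 cmH2O.
Vt = C × 11.1 = 32.0 × 11.1 = 355.2 mL.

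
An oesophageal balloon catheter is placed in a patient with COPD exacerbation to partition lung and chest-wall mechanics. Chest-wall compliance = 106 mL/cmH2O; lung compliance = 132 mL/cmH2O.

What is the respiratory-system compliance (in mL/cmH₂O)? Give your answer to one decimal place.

58.8

Lung and chest wall are elastances in series: 1/Crs = 1/CL + 1/Ccw.
1/Crs = 1/132 + 1/106 = 0.01701.
Crs = 58.789 mL/cmH2O.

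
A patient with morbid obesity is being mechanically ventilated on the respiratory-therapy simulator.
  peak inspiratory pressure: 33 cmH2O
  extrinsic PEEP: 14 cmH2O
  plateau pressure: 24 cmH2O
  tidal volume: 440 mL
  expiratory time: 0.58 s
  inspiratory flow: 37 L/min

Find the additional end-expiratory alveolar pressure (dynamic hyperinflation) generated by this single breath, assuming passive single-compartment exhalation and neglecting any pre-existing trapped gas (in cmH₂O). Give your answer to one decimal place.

Flow: 37 L/min ÷ 60 = 0.6167 L/s.
R = (PIP − Pplat)/V̇ = (33 − 24) / 0.6167 = 9.0/0.6167 = 14.594 cmH2O·s/L.
C = Vt/(Pplat − PEEP) = 440.0 / (24 − 14) = 440.0/10.0 = 44.0 mL/cmH2O.
τ = R × C = 14.594 × 0.044 L/cmH2O = 0.6421 s.
Fraction remaining = e^(−Te/τ) = e^(−0.58/0.6421) = 0.4052; trapped volume = 440.0 × 0.4052 = 178.29 mL.
Additional alveolar pressure from trapping ≈ V_trapped / C = 178.29 / 44.0 = 4.052 cmH2O.

4.1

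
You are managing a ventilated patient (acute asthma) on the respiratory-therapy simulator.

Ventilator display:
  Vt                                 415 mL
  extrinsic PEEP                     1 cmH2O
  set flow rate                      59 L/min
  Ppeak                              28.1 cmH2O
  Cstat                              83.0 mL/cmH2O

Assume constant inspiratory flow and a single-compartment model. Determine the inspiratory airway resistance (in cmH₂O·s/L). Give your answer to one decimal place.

Flow: 59 L/min ÷ 60 = 0.9833 L/s.
Equation of motion (constant flow): PIP = Vt/C + R·V̇ + PEEP.
R·V̇ = PIP − Vt/C − PEEP = 28.1 − 415/83.0 − 1 = 28.1 − 5.0 − 1 = 22.1 cmH2O.
R = 22.1 / 0.9833 = 22.475 cmH2O·s/L.

22.5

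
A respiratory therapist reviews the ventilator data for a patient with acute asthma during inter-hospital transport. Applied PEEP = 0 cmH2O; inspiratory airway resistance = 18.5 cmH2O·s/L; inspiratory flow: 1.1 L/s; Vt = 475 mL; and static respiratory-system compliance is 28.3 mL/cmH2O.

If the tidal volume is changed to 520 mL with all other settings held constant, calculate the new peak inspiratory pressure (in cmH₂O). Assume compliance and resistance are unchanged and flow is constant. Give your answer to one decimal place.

PIP = Vt/C + R·V̇ + PEEP (constant-flow equation of motion).
Only the elastic term changes: ΔPIP = ΔVt / C = (520 − 475) / 28.3 = 1.59 cmH2O.
Original PIP = 475/28.3 + 18.5×1.1 + 0 = 37.134 cmH2O; new PIP = 37.134 + (1.59) = 38.724 cmH2O.

38.7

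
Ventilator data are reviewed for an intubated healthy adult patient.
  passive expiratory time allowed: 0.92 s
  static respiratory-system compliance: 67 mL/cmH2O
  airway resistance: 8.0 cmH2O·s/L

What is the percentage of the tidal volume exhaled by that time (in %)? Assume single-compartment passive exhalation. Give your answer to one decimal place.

τ = R × C = 8.0 × 67 mL/cmH2O = 8.0 × 0.067 L/cmH2O = 0.536 s.
Passive exhalation: V(t)/V₀ = e^(−t/τ) = e^(−0.92/0.536) = 0.1797.
Fraction exhaled = 1 − 0.1797 = 0.8203 → 82.03%.

82.0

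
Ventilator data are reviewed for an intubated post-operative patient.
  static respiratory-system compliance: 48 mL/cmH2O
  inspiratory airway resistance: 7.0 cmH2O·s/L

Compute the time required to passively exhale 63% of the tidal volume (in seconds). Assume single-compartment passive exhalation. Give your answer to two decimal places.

τ = R × C = 7.0 × 48 mL/cmH2O = 7.0 × 0.048 L/cmH2O = 0.336 s.
Exhaled fraction f = 1 − e^(−t/τ) → t = −τ·ln(1 − f) = −0.336·ln(0.37) = 0.3341 s.

0.33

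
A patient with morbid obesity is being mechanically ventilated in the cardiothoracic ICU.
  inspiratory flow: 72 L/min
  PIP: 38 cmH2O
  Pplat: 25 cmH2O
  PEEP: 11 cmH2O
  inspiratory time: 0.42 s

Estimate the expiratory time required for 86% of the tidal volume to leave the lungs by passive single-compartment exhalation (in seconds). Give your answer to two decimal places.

0.77

Flow: 72 L/min ÷ 60 = 1.2 L/s.
Vt = flow × Ti = 1.2 L/s × 0.42 s × 1000 mL/L = 504.0 mL.
R = (PIP − Pplat)/V̇ = (38 − 25) / 1.2 = 13.0/1.2 = 10.833 cmH2O·s/L.
C = Vt/(Pplat − PEEP) = 504.0 / (25 − 11) = 504.0/14.0 = 36.0 mL/cmH2O.
τ = R × C = 10.833 × 0.036 L/cmH2O = 0.39 s.
t = −τ·ln(1 − 0.86) = −0.39·ln(0.14) = 0.7668 s.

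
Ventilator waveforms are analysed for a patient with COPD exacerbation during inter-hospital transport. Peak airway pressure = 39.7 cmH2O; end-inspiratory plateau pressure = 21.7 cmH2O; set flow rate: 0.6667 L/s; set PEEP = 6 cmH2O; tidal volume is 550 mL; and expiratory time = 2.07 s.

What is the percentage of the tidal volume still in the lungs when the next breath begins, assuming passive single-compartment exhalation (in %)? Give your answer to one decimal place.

R = (PIP − Pplat)/V̇ = (39.7 − 21.7) / 0.6667 = 18.0/0.6667 = 26.999 cmH2O·s/L.
C = Vt/(Pplat − PEEP) = 550.0 / (21.7 − 6) = 550.0/15.7 = 35.032 mL/cmH2O.
τ = R × C = 26.999 × 0.03503 L/cmH2O = 0.9458 s.
Fraction remaining at end-expiration = e^(−Te/τ) = e^(−2.07/0.9458) = 0.1121 → 11.21%.

11.2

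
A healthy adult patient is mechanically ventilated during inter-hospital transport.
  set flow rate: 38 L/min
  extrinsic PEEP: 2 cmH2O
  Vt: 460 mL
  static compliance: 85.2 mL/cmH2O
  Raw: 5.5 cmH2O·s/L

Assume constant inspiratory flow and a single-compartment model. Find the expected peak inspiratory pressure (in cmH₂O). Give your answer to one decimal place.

Flow: 38 L/min ÷ 60 = 0.6333 L/s.
Equation of motion (constant flow): PIP = Vt/C + R·V̇ + PEEP.
PIP = 460/85.2 + 5.5×0.6333 + 2 = 5.399 + 3.483 + 2 = 10.882 cmH2O.

10.9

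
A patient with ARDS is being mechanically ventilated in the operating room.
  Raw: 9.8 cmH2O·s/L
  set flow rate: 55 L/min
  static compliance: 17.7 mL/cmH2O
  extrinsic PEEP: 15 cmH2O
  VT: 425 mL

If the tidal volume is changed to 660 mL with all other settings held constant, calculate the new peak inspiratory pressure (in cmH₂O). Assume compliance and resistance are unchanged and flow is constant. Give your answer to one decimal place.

Flow: 55 L/min ÷ 60 = 0.9167 L/s.
PIP = Vt/C + R·V̇ + PEEP (constant-flow equation of motion).
Only the elastic term changes: ΔPIP = ΔVt / C = (660 − 425) / 17.7 = 13.277 cmH2O.
Original PIP = 425/17.7 + 9.8×0.9167 + 15 = 47.995 cmH2O; new PIP = 47.995 + (13.277) = 61.272 cmH2O.

61.3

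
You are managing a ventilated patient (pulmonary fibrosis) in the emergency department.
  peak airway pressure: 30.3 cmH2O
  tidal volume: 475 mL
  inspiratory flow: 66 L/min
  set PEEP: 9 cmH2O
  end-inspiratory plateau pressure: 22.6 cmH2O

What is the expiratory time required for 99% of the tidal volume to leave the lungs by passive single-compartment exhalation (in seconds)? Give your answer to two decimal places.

Flow: 66 L/min ÷ 60 = 1.1 L/s.
R = (PIP − Pplat)/V̇ = (30.3 − 22.6) / 1.1 = 7.7/1.1 = 7.0 cmH2O·s/L.
C = Vt/(Pplat − PEEP) = 475.0 / (22.6 − 9) = 475.0/13.6 = 34.926 mL/cmH2O.
τ = R × C = 7.0 × 0.03493 L/cmH2O = 0.2445 s.
t = −τ·ln(1 − 0.99) = −0.2445·ln(0.01) = 1.126 s.

1.13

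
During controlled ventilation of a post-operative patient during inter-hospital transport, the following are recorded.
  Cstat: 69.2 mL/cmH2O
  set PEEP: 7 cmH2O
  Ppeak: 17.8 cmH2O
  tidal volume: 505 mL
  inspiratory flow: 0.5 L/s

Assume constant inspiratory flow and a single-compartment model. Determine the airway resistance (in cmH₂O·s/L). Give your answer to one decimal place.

7.0

Equation of motion (constant flow): PIP = Vt/C + R·V̇ + PEEP.
R·V̇ = PIP − Vt/C − PEEP = 17.8 − 505/69.2 − 7 = 17.8 − 7.298 − 7 = 3.502 cmH2O.
R = 3.502 / 0.5 = 7.004 cmH2O·s/L.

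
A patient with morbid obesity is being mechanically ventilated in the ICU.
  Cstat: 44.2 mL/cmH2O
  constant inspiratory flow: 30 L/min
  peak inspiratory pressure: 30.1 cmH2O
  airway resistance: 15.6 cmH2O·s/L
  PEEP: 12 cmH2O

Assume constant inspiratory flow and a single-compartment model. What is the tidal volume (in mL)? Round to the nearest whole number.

Flow: 30 L/min ÷ 60 = 0.5 L/s.
Equation of motion (constant flow): PIP = Vt/C + R·V̇ + PEEP.
Vt/C = PIP − R·V̇ − PEEP = 30.1 − 7.8 − 12 = 10.3 cmH2O.
Vt = C × 10.3 = 44.2 × 10.3 = 455.26 mL.

455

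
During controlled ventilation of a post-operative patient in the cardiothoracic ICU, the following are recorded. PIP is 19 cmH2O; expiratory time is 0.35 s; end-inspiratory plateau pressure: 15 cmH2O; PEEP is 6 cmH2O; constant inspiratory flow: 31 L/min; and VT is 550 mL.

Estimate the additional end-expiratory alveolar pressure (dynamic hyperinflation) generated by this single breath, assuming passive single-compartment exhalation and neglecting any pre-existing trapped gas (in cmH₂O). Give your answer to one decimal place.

Flow: 31 L/min ÷ 60 = 0.5167 L/s.
R = (PIP − Pplat)/V̇ = (19 − 15) / 0.5167 = 4.0/0.5167 = 7.741 cmH2O·s/L.
C = Vt/(Pplat − PEEP) = 550.0 / (15 − 6) = 550.0/9.0 = 61.111 mL/cmH2O.
τ = R × C = 7.741 × 0.06111 L/cmH2O = 0.4731 s.
Fraction remaining = e^(−Te/τ) = e^(−0.35/0.4731) = 0.4772; trapped volume = 550.0 × 0.4772 = 262.46 mL.
Additional alveolar pressure from trapping ≈ V_trapped / C = 262.46 / 61.111 = 4.295 cmH2O.

4.3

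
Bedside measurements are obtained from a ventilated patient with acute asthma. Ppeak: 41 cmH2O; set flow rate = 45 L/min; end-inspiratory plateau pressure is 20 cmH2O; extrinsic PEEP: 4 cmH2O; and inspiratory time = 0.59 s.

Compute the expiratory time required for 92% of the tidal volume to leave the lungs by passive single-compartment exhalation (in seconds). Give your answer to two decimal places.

1.96

Flow: 45 L/min ÷ 60 = 0.75 L/s.
Vt = flow × Ti = 0.75 L/s × 0.59 s × 1000 mL/L = 442.5 mL.
R = (PIP − Pplat)/V̇ = (41 − 20) / 0.75 = 21.0/0.75 = 28.0 cmH2O·s/L.
C = Vt/(Pplat − PEEP) = 442.5 / (20 − 4) = 442.5/16.0 = 27.656 mL/cmH2O.
τ = R × C = 28.0 × 0.02766 L/cmH2O = 0.7745 s.
t = −τ·ln(1 − 0.92) = −0.7745·ln(0.08) = 1.956 s.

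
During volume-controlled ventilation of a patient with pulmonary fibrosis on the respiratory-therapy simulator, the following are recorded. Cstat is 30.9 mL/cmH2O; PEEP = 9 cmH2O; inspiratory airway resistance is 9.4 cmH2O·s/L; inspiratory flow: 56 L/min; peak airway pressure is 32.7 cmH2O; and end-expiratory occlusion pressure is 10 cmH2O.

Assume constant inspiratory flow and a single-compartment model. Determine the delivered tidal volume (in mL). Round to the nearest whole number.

Flow: 56 L/min ÷ 60 = 0.9333 L/s.
Total PEEP = 10 cmH2O (set 9 + intrinsic 1); this is the baseline alveolar pressure.
Equation of motion (constant flow): PIP = Vt/C + R·V̇ + PEEP.
Vt/C = PIP − R·V̇ − PEEP = 32.7 − 8.773 − 10 = 13.927 cmH2O.
Vt = C × 13.927 = 30.9 × 13.927 = 430.34 mL.

430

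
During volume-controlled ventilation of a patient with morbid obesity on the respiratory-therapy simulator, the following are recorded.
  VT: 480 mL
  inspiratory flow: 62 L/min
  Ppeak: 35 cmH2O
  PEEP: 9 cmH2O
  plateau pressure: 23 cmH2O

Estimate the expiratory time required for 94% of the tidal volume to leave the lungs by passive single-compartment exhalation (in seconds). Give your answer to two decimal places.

Flow: 62 L/min ÷ 60 = 1.0333 L/s.
R = (PIP − Pplat)/V̇ = (35 − 23) / 1.0333 = 12.0/1.0333 = 11.613 cmH2O·s/L.
C = Vt/(Pplat − PEEP) = 480.0 / (23 − 9) = 480.0/14.0 = 34.286 mL/cmH2O.
τ = R × C = 11.613 × 0.03429 L/cmH2O = 0.3982 s.
t = −τ·ln(1 − 0.94) = −0.3982·ln(0.06) = 1.12 s.

1.12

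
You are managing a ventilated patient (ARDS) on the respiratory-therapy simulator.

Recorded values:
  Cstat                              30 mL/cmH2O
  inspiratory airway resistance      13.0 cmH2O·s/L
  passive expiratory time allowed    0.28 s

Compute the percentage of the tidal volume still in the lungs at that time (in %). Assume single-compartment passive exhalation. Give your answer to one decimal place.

τ = R × C = 13.0 × 30 mL/cmH2O = 13.0 × 0.030 L/cmH2O = 0.39 s.
Passive exhalation: V(t)/V₀ = e^(−t/τ) = e^(−0.28/0.39) = 0.4878.
Fraction remaining = 0.4878 → 48.78%.

48.8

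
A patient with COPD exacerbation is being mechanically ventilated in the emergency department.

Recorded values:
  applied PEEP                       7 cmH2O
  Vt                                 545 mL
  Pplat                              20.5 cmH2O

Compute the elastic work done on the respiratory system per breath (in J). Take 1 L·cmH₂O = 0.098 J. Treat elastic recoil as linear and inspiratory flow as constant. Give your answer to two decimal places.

Elastic work ≈ ½ × (Pplat − PEEP) × Vt = 0.5 × (20.5 − 7) × 0.545 L = 0.5 × 13.5 × 0.545 = 3.679 L·cmH2O.
× 0.098 J/(L·cmH2O) → 0.3605 J.

0.36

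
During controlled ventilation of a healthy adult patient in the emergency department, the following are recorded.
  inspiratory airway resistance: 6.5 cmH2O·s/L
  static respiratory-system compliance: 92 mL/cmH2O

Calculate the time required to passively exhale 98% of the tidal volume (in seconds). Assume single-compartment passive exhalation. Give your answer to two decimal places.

τ = R × C = 6.5 × 92 mL/cmH2O = 6.5 × 0.092 L/cmH2O = 0.598 s.
Exhaled fraction f = 1 − e^(−t/τ) → t = −τ·ln(1 − f) = −0.598·ln(0.02) = 2.339 s.

2.34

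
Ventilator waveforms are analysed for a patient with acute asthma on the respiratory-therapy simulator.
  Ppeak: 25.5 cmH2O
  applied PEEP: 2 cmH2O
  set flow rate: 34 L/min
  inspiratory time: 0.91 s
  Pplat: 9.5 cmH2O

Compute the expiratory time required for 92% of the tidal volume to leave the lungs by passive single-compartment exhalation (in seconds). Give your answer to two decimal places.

4.90

Flow: 34 L/min ÷ 60 = 0.5667 L/s.
Vt = flow × Ti = 0.5667 L/s × 0.91 s × 1000 mL/L = 515.7 mL.
R = (PIP − Pplat)/V̇ = (25.5 − 9.5) / 0.5667 = 16.0/0.5667 = 28.234 cmH2O·s/L.
C = Vt/(Pplat − PEEP) = 515.7 / (9.5 − 2) = 515.7/7.5 = 68.76 mL/cmH2O.
τ = R × C = 28.234 × 0.06876 L/cmH2O = 1.941 s.
t = −τ·ln(1 − 0.92) = −1.941·ln(0.08) = 4.902 s.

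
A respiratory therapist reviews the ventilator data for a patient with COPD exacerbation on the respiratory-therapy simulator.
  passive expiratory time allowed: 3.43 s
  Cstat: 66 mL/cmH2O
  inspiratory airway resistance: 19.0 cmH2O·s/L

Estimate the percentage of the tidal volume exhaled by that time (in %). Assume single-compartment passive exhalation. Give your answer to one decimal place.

93.5

τ = R × C = 19.0 × 66 mL/cmH2O = 19.0 × 0.066 L/cmH2O = 1.254 s.
Passive exhalation: V(t)/V₀ = e^(−t/τ) = e^(−3.43/1.254) = 0.06488.
Fraction exhaled = 1 − 0.06488 = 0.9351 → 93.51%.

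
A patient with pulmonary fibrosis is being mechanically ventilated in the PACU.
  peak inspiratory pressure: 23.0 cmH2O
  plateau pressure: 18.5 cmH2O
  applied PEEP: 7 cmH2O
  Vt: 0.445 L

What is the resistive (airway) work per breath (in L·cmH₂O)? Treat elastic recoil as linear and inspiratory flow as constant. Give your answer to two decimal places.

2.00

With constant inspiratory flow the resistive pressure is constant at PIP − Pplat = 23.0 − 18.5 = 4.5 cmH2O, so resistive work = 4.5 × 0.445 = 2.003 L·cmH2O.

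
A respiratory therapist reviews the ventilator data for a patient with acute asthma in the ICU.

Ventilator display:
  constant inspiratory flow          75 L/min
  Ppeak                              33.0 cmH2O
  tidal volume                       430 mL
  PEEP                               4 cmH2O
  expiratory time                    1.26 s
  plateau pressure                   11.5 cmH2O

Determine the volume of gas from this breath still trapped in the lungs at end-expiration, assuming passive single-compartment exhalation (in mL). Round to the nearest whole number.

120

Flow: 75 L/min ÷ 60 = 1.25 L/s.
R = (PIP − Pplat)/V̇ = (33.0 − 11.5) / 1.25 = 21.5/1.25 = 17.2 cmH2O·s/L.
C = Vt/(Pplat − PEEP) = 430.0 / (11.5 − 4) = 430.0/7.5 = 57.333 mL/cmH2O.
τ = R × C = 17.2 × 0.05733 L/cmH2O = 0.9861 s.
Fraction remaining = e^(−Te/τ) = e^(−1.26/0.9861) = 0.2787.
Trapped volume = 430.0 × 0.2787 = 119.84 mL.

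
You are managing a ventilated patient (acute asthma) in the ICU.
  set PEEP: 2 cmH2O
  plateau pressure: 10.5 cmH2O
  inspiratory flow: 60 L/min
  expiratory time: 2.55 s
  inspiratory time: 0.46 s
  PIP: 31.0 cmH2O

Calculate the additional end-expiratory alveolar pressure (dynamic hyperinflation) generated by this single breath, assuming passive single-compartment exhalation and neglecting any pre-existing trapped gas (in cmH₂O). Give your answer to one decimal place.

0.9

Flow: 60 L/min ÷ 60 = 1 L/s.
Vt = flow × Ti = 1 L/s × 0.46 s × 1000 mL/L = 460.0 mL.
R = (PIP − Pplat)/V̇ = (31.0 − 10.5) / 1 = 20.5/1 = 20.5 cmH2O·s/L.
C = Vt/(Pplat − PEEP) = 460.0 / (10.5 − 2) = 460.0/8.5 = 54.118 mL/cmH2O.
τ = R × C = 20.5 × 0.05412 L/cmH2O = 1.109 s.
Fraction remaining = e^(−Te/τ) = e^(−2.55/1.109) = 0.1003; trapped volume = 460.0 × 0.1003 = 46.138 mL.
Additional alveolar pressure from trapping ≈ V_trapped / C = 46.138 / 54.118 = 0.8525 cmH2O.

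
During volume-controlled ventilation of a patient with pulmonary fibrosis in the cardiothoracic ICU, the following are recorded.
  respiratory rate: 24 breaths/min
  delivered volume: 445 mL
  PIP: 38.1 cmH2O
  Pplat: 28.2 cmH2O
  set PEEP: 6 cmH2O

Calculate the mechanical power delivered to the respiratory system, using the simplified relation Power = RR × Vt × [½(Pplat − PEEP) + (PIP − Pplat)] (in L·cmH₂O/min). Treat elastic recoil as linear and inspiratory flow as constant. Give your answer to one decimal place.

224.3

Per-breath work = Vt × [½(Pplat−PEEP) + (PIP−Pplat)] = 0.445 × [0.5×22.2 + 9.9] = 0.445 × 21.0 = 9.345 L·cmH2O.
Power = 24 × 9.345 = 224.28 L·cmH2O/min.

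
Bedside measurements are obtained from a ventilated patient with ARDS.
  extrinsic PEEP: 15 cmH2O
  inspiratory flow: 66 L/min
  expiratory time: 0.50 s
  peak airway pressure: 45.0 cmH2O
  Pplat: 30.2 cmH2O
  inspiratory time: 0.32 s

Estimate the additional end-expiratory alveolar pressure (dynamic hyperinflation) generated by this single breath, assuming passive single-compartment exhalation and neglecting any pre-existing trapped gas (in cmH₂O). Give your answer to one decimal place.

3.1

Flow: 66 L/min ÷ 60 = 1.1 L/s.
Vt = flow × Ti = 1.1 L/s × 0.32 s × 1000 mL/L = 352.0 mL.
R = (PIP − Pplat)/V̇ = (45.0 − 30.2) / 1.1 = 14.8/1.1 = 13.455 cmH2O·s/L.
C = Vt/(Pplat − PEEP) = 352.0 / (30.2 − 15) = 352.0/15.2 = 23.158 mL/cmH2O.
τ = R × C = 13.455 × 0.02316 L/cmH2O = 0.3116 s.
Fraction remaining = e^(−Te/τ) = e^(−0.50/0.3116) = 0.201; trapped volume = 352.0 × 0.201 = 70.752 mL.
Additional alveolar pressure from trapping ≈ V_trapped / C = 70.752 / 23.158 = 3.055 cmH2O.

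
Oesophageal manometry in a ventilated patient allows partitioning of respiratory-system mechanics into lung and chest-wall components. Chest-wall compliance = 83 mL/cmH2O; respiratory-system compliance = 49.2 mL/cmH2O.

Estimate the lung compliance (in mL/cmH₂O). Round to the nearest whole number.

1/CL = 1/Crs − 1/Ccw.
1/CL = 1/49.2 − 1/83 = 0.008277.
CL = 120.82 mL/cmH2O.

121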